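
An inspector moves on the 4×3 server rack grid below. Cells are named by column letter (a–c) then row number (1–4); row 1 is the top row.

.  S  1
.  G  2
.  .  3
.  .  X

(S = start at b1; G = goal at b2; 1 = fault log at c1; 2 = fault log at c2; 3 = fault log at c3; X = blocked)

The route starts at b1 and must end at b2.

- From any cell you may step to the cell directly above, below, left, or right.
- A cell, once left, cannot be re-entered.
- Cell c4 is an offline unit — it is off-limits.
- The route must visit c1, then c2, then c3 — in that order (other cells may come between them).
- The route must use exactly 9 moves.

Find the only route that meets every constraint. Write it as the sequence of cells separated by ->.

b1 -> c1 -> c2 -> c3 -> b3 -> b4 -> a4 -> a3 -> a2 -> b2

The waypoints must appear in the order c1, c2, c3, with no cell reused.
Route from b1: right 1 to c1, down 2 to c3, left 1 to b3, down 1 to b4, left 1 to a4, up 2 to a2, right 1 to b2 — 9 moves in all.
Check: order respected (1 at step 1, 2 at step 2, 3 at step 3); 9 moves as required.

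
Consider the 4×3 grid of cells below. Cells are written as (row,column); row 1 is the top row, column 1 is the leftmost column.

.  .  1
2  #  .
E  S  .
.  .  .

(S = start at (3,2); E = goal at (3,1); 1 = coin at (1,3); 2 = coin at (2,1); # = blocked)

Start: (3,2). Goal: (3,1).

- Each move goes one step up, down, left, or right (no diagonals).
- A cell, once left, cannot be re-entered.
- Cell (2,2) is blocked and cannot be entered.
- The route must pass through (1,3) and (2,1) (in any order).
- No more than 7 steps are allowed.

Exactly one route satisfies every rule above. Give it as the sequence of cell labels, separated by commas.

(3,2), (3,3), (2,3), (1,3), (1,2), (1,1), (2,1), (3,1)

The budget equals the shortest possible length, so every move has to be on a shortest route through the required cells.
Route from (3,2): right to (3,3), 2× up (reaching (1,3)), 2× left (reaching (1,1)), 2× down (reaching (3,1)) — 7 moves in all.
Check: all required cells visited; 7 ≤ 7 moves.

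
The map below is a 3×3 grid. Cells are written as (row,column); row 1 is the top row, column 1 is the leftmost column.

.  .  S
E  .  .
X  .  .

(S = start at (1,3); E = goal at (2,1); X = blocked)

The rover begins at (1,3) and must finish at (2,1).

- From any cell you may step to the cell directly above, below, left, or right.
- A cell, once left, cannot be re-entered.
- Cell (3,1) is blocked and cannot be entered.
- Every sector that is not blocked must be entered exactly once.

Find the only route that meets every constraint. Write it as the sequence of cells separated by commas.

(1,3), (2,3), (3,3), (3,2), (2,2), (1,2), (1,1), (2,1)

Need to visit all 8 open cells exactly once, starting at (1,3) and ending at (2,1).
Route from (1,3): 2× down (reaching (3,3)), left to (3,2), 2× up (reaching (1,2)), left to (1,1), down to (2,1) — 7 moves in all.
Check: all 8 open cells covered.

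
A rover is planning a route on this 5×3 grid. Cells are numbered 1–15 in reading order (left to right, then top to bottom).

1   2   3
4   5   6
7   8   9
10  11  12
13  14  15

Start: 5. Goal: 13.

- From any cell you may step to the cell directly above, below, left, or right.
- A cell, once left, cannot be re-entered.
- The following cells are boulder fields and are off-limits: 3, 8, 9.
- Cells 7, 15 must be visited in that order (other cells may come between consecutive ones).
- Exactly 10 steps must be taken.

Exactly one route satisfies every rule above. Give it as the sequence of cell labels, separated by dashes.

The waypoints must appear in the order 7, 15, with no cell reused.
Route from 5: up 1 to 2, left 1 to 1, down 3 to 10, right 2 to 12, down 1 to 15, left 2 to 13 — 10 moves in all.
Check: order respected (7 at step 4, 15 at step 8); 10 moves as required.

5 - 2 - 1 - 4 - 7 - 10 - 11 - 12 - 15 - 14 - 13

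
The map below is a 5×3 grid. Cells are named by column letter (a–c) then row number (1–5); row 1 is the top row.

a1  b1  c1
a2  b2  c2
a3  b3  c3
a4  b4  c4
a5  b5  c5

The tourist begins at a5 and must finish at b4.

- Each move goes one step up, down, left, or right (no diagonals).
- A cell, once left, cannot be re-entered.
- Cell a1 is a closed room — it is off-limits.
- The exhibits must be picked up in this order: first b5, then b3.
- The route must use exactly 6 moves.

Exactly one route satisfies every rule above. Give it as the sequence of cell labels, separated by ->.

a5 -> b5 -> c5 -> c4 -> c3 -> b3 -> b4

The waypoints must appear in the order b5, b3, with no cell reused.
Route from a5: right 2 to c5, up 2 to c3, left 1 to b3, down 1 to b4 — 6 moves in all.
Check: order respected (b5 at step 1, b3 at step 5); 6 moves as required.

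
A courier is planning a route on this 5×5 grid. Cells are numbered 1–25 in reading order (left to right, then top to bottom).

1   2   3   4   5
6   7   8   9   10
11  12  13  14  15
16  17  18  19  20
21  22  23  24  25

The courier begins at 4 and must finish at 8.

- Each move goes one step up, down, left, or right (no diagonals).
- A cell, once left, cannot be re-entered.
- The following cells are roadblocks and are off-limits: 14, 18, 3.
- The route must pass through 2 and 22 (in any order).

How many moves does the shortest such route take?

16

Any route passes through 2 and 22 in some order between 4 and 8. Summing Manhattan distances along each leg and taking the cheapest ordering (4 → 2 → 22 → 8) gives a lower bound of 2 + 4 + 4 = 10 moves.
That bound ignores the blocked cells. Measuring each leg by the fewest moves that actually steer around them (4→22: 6; 22→2: 4; 2→8: 2) raises the lower bound to 12.
The shortest route satisfying every rule uses 16 moves: 4 → 9 → 10 → 15 → 20 → 25 → 24 → 23 → 22 → 17 → 12 → 11 → 6 → 1 → 2 → 7 → 8.
The bound of 12 isn't tight here; checking systematically, no route of length 12 through 15 satisfies every constraint (on a 4-connected grid the length of any start-to-goal walk has the same parity as the Manhattan bound, so only lengths 12, 14, 16, … need checking), so 16 is the minimum.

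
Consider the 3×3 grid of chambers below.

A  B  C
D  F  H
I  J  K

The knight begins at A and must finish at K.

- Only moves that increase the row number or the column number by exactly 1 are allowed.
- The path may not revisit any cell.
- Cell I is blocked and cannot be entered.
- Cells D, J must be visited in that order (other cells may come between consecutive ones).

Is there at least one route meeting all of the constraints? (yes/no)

One route that works: A → D → F → J → K.

yes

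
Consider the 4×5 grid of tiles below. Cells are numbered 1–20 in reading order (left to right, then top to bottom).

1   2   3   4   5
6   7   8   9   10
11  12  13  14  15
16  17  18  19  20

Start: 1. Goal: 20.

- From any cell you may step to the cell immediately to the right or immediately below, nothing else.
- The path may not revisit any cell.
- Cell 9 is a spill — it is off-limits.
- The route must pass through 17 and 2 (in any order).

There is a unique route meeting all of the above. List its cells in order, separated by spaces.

Moves only go right or down, so the column and row indices never decrease.
Route from 1: right 1 to 2, down 3 to 17, right 3 to 20 — 7 moves in all.
Check: all required cells visited.

1 2 7 12 17 18 19 20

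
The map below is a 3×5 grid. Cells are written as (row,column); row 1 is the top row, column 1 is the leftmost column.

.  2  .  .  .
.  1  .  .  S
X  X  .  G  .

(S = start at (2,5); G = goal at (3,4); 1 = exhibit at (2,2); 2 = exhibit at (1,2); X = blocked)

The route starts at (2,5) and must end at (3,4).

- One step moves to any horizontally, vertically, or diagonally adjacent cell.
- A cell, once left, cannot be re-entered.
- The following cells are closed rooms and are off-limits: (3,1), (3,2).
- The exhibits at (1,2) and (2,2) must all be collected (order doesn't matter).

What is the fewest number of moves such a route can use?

Any route passes through (1,2) and (2,2) in some order between (2,5) and (3,4). Summing Chebyshev distances along each leg and taking the cheapest ordering ((2,5) → (2,2) → (1,2) → (3,4)) gives a lower bound of 3 + 1 + 2 = 6 moves.
A route of 6 moves achieves this: (2,5) → (1,4) → (1,3) → (1,2) → (2,2) → (2,3) → (3,4).
Since 6 matches the lower bound, it is optimal.

6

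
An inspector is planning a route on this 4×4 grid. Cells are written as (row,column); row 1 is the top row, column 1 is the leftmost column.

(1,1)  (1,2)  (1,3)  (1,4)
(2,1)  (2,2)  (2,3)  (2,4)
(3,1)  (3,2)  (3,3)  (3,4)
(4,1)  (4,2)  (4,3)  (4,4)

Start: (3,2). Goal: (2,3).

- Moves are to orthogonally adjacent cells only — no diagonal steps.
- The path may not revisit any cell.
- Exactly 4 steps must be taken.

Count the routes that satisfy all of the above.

Need simple routes of exactly 4 moves from (3,2) to (2,3) (Manhattan distance 2, so 1 moves are spent on a detour and 1 undoing it).
Enumerating: (3,2) (2,2) (1,2) (1,3) (2,3) | (3,2) (4,2) (4,3) (3,3) (2,3) | (3,2) (3,1) (2,1) (2,2) (2,3) | (3,2) (3,3) (3,4) (2,4) (2,3).
That gives 4 routes.

4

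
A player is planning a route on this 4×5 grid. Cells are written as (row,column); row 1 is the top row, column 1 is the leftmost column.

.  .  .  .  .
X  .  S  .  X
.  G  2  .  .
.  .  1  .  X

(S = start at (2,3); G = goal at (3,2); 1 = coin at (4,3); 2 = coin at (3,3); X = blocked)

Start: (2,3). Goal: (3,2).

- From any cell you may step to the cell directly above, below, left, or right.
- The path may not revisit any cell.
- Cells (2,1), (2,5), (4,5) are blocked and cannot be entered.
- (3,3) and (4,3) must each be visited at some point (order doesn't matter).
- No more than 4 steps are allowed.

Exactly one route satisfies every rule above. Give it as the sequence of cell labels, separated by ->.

(2,3) -> (3,3) -> (4,3) -> (4,2) -> (3,2)

Any route must reach (3,3) and (4,3) and still end at (3,2) within 4 moves, so the order of the required stops is forced.
Route from (2,3): 2× down (reaching (4,3)), left to (4,2), up to (3,2) — 4 moves in all.
Check: all required cells visited; 4 ≤ 4 moves.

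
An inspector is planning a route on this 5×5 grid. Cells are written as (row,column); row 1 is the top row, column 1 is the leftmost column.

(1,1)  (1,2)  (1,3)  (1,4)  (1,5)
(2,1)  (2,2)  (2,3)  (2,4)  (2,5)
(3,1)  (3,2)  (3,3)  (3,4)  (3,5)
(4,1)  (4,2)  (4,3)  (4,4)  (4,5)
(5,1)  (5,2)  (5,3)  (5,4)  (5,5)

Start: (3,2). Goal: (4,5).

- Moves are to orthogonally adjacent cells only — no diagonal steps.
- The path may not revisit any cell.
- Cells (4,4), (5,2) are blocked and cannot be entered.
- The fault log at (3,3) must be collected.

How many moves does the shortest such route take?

Any route passes through (3,3) somewhere between (3,2) and (4,5). Summing Manhattan distances along the two legs ((3,2) → (3,3) → (4,5)) gives a lower bound of 1 + 3 = 4 moves.
A route of 4 moves achieves this: (3,2) → (3,3) → (3,4) → (3,5) → (4,5).
Since 4 matches the lower bound, it is optimal.

4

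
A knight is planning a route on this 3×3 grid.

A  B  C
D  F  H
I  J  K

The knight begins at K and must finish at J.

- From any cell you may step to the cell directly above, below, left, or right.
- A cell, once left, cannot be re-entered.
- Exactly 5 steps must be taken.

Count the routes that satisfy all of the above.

2

Need simple routes of exactly 5 moves from K to J (Manhattan distance 1, so 2 moves are spent on a detour and 2 undoing it).
Enumerating: K H C B F J | K H F D I J.
That gives 2 routes.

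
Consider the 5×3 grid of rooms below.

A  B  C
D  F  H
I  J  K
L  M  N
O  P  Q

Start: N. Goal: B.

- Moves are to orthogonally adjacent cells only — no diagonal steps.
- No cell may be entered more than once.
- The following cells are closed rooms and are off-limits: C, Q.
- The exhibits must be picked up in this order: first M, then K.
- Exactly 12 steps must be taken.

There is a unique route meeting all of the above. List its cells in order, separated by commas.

N, M, P, O, L, I, J, K, H, F, D, A, B

The waypoints must appear in the order M, K, with no cell reused.
Route from N: left 1 to M, down 1 to P, left 1 to O, up 2 to I, right 2 to K, up 1 to H, left 2 to D, up 1 to A, right 1 to B — 12 moves in all.
Check: order respected (M at step 1, K at step 7); 12 moves as required.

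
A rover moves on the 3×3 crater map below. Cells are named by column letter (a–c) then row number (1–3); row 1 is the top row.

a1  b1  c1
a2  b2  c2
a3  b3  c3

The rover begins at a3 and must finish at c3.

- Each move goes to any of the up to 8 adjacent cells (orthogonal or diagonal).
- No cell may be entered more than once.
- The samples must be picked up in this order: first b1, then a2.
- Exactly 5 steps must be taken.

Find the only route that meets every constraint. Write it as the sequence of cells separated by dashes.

a3 - b2 - b1 - a2 - b3 - c3

The waypoints must appear in the order b1, a2, with no cell reused.
Route from a3: up-right to b2, up to b1, down-left to a2, down-right to b3, right to c3 — 5 moves in all.
Check: order respected (b1 at step 2, a2 at step 3); 5 moves as required.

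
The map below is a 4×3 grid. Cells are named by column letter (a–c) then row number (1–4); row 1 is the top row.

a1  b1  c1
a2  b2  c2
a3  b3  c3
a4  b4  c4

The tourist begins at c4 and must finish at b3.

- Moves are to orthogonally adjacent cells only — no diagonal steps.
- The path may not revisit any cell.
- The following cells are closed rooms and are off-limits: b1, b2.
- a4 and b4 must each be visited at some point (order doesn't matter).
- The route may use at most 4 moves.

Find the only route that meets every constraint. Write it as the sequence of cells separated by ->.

The 4-move cap with required stops at a4, b4 leaves no slack for detours.
Route from c4: 2× left (reaching a4), up to a3, right to b3 — 4 moves in all.
Check: all required cells visited; 4 ≤ 4 moves.

c4 -> b4 -> a4 -> a3 -> b3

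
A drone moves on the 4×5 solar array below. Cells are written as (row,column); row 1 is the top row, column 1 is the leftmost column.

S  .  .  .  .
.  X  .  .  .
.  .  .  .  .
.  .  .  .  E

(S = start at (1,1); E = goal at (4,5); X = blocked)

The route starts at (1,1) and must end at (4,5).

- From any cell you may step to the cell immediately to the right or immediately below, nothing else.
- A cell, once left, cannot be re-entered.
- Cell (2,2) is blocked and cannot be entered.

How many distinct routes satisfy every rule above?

15

A right/down-only route from (1,1) to (4,5) makes exactly 3 down-moves and 4 right-moves in some order.
With no other constraints that would be C(7,3) = 35 routes.
Subtract routes through each blocked cell (inclusion–exclusion for overlaps): − through (2,2): 20 → 15.
That gives 15 routes.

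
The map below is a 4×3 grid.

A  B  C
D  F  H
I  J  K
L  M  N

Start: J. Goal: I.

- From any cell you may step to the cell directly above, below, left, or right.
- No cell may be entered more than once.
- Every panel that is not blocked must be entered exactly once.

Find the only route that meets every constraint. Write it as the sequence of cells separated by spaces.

Need to visit all 12 open cells exactly once, starting at J and ending at I.
Route from J: up to F, left to D, up to A, 2× right (reaching C), 3× down (reaching N), 2× left (reaching L), up to I — 11 moves in all.
Check: all 12 open cells covered.

J F D A B C H K N M L I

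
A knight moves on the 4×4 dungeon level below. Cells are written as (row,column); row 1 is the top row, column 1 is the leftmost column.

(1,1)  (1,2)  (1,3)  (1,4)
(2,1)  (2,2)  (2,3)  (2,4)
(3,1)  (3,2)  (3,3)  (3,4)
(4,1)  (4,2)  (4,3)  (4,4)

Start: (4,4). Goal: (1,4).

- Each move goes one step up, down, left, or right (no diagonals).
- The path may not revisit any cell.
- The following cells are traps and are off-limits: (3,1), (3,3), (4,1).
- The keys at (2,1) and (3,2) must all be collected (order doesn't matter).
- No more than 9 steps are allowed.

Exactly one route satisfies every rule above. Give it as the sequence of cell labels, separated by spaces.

(4,4) (4,3) (4,2) (3,2) (2,2) (2,1) (1,1) (1,2) (1,3) (1,4)

The budget equals the shortest possible length, so every move has to be on a shortest route through the required cells.
Route from (4,4): 2× left (reaching (4,2)), 2× up (reaching (2,2)), left to (2,1), up to (1,1), 3× right (reaching (1,4)) — 9 moves in all.
Check: all required cells visited; 9 ≤ 9 moves.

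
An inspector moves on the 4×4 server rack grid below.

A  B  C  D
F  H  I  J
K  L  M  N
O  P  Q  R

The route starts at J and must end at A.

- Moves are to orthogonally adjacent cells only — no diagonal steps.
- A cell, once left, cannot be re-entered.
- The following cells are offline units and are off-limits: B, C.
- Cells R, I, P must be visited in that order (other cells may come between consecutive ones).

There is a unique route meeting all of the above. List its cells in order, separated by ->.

The waypoints must appear in the order R, I, P, with no cell reused.
Route from J: 2× down (reaching R), left to Q, 2× up (reaching I), left to H, 2× down (reaching P), left to O, 3× up (reaching A) — 12 moves in all.
Check: order respected (R at step 2, I at step 5, P at step 8).

J -> N -> R -> Q -> M -> I -> H -> L -> P -> O -> K -> F -> A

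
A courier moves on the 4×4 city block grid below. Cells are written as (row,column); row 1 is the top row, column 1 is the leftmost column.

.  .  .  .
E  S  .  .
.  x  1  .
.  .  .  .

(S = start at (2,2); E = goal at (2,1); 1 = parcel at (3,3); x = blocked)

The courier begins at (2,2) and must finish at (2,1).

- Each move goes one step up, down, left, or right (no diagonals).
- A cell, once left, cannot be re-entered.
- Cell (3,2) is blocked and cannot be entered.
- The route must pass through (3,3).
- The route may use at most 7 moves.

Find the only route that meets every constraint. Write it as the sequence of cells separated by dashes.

(2,2) - (2,3) - (3,3) - (4,3) - (4,2) - (4,1) - (3,1) - (2,1)

Any route must reach (3,3) and still end at (2,1) within 7 moves, so the order of the required stops is forced.
Route from (2,2): right to (2,3), 2× down (reaching (4,3)), 2× left (reaching (4,1)), 2× up (reaching (2,1)) — 7 moves in all.
Check: all required cells visited; 7 ≤ 7 moves.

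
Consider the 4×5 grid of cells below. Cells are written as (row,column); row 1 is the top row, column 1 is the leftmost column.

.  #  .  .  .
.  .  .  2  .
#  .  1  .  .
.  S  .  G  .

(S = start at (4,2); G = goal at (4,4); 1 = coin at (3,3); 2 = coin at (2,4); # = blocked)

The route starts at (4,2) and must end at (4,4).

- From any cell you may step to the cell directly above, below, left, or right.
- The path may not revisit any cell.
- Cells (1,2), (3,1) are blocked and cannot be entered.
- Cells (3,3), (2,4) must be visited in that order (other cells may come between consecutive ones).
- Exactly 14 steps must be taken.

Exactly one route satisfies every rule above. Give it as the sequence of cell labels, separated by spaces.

(4,2) (4,3) (3,3) (3,2) (2,2) (2,3) (1,3) (1,4) (1,5) (2,5) (2,4) (3,4) (3,5) (4,5) (4,4)

The waypoints must appear in the order (3,3), (2,4), with no cell reused.
Route from (4,2): right to (4,3), up to (3,3), left to (3,2), up to (2,2), right to (2,3), up to (1,3), 2× right (reaching (1,5)), down to (2,5), left to (2,4), down to (3,4), right to (3,5), down to (4,5), left to (4,4) — 14 moves in all.
Check: order respected (1 at step 2, 2 at step 10); 14 moves as required.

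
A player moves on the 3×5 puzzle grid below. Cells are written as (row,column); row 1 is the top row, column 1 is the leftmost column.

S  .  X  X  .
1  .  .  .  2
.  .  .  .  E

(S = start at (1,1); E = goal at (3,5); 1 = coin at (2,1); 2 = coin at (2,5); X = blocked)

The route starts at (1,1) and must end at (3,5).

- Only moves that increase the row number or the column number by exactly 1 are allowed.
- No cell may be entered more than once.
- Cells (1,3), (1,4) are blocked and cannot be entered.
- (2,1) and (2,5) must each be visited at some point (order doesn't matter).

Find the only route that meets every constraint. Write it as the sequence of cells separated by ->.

(1,1) -> (2,1) -> (2,2) -> (2,3) -> (2,4) -> (2,5) -> (3,5)

Moves only go right or down, so the column and row indices never decrease.
Route from (1,1): down to (2,1), 4× right (reaching (2,5)), down to (3,5) — 6 moves in all.
Check: all required cells visited.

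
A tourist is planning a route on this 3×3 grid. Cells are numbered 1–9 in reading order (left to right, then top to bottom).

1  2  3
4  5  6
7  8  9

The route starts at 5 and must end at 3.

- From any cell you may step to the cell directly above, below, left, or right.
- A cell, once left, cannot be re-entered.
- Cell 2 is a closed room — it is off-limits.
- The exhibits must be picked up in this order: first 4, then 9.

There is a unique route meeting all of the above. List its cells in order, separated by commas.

5, 4, 7, 8, 9, 6, 3

The waypoints must appear in the order 4, 9, with no cell reused.
Route from 5: left 1 to 4, down 1 to 7, right 2 to 9, up 2 to 3 — 6 moves in all.
Check: order respected (4 at step 1, 9 at step 4).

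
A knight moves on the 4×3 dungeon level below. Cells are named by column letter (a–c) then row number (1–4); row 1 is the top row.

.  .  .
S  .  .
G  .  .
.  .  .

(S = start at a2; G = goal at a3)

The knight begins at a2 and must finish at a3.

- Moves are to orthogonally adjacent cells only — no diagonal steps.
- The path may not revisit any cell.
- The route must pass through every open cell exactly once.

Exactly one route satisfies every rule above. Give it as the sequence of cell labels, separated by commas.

Need to visit all 12 open cells exactly once, starting at a2 and ending at a3.
Route from a2: up 1 to a1, right 2 to c1, down 1 to c2, left 1 to b2, down 1 to b3, right 1 to c3, down 1 to c4, left 2 to a4, up 1 to a3 — 11 moves in all.
Check: all 12 open cells covered.

a2, a1, b1, c1, c2, b2, b3, c3, c4, b4, a4, a3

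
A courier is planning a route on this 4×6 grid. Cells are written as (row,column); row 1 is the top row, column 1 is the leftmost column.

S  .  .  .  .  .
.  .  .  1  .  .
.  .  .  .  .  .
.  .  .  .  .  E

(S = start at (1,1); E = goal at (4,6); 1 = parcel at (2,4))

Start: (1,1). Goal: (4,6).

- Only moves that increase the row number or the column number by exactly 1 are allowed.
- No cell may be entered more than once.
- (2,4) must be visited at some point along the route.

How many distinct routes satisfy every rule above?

24

A right/down-only route from (1,1) to (4,6) makes exactly 3 down-moves and 5 right-moves in some order.
With no other constraints that would be C(8,3) = 56 routes.
Split at (2,4) and multiply the segment counts: (1,1)→(2,4): 4; (2,4)→(4,6): 6; product = 24.
That gives 24 routes.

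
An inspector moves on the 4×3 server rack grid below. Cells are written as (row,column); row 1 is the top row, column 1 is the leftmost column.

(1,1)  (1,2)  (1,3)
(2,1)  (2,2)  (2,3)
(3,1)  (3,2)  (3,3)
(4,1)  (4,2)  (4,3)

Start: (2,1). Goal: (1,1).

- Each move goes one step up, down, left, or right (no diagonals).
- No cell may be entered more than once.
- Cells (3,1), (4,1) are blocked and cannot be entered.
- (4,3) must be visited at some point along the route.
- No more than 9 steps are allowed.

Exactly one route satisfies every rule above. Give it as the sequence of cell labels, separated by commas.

(2,1), (2,2), (3,2), (4,2), (4,3), (3,3), (2,3), (1,3), (1,2), (1,1)

Any route must reach (4,3) and still end at (1,1) within 9 moves, so the order of the required stops is forced.
Route from (2,1): right 1 to (2,2), down 2 to (4,2), right 1 to (4,3), up 3 to (1,3), left 2 to (1,1) — 9 moves in all.
Check: all required cells visited; 9 ≤ 9 moves.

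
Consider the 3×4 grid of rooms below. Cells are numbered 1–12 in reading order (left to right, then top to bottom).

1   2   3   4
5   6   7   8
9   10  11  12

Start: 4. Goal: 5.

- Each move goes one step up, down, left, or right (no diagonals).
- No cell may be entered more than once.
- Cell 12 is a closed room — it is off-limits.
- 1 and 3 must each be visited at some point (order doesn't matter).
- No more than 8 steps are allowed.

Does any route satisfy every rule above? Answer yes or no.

One route that works: 4 → 3 → 2 → 1 → 5.

yes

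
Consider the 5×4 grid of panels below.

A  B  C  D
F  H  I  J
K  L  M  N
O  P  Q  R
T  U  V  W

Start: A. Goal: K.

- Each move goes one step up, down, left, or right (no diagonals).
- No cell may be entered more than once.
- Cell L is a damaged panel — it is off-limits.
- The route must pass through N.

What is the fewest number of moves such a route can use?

Any route passes through N somewhere between A and K. Summing Manhattan distances along the two legs (A → N → K) gives a lower bound of 5 + 3 = 8 moves.
That bound ignores the blocked cells. Measuring each leg by the fewest moves that actually steer around them (A→N: 5; N→K: 5) raises the lower bound to 10.
A route of 10 moves exists: A → F → H → I → M → N → R → Q → P → O → K.
Since 10 matches that lower bound, it is optimal.

10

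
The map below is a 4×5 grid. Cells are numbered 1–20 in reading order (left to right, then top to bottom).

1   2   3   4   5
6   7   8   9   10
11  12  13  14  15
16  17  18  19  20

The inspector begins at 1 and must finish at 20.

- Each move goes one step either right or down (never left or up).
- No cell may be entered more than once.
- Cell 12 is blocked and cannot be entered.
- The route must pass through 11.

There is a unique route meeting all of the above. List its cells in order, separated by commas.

Moves only go right or down, so the column and row indices never decrease.
Route from 1: 3× down (reaching 16), 4× right (reaching 20) — 7 moves in all.
Check: all required cells visited.

1, 6, 11, 16, 17, 18, 19, 20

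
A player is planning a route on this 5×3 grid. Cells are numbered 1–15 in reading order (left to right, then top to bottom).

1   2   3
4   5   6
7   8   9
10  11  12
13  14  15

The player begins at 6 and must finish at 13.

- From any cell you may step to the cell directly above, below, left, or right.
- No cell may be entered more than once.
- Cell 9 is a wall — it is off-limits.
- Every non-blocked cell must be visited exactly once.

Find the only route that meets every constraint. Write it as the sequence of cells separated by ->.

6 -> 3 -> 2 -> 1 -> 4 -> 5 -> 8 -> 7 -> 10 -> 11 -> 12 -> 15 -> 14 -> 13

Need to visit all 14 open cells exactly once, starting at 6 and ending at 13.
Cell 12 has only two open neighbours (15 and 11), so the path must pass straight through it: one of those is the cell it's entered from and the other is where it exits.
Route from 6: up to 3, 2× left (reaching 1), down to 4, right to 5, down to 8, left to 7, down to 10, 2× right (reaching 12), down to 15, 2× left (reaching 13) — 13 moves in all.
Check: all 14 open cells covered.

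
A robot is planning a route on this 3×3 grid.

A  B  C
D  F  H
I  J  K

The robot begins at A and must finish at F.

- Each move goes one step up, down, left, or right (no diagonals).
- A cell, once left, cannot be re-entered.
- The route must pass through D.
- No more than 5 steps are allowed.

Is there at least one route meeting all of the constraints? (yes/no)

One route that works: A → D → F.

yes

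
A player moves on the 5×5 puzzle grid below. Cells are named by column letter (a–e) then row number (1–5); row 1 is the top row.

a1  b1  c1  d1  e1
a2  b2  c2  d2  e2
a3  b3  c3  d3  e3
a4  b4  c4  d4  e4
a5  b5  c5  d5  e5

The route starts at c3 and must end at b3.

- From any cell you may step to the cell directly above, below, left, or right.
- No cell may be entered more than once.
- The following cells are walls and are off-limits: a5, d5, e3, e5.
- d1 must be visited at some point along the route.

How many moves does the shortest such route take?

7

Any route passes through d1 somewhere between c3 and b3. Summing Manhattan distances along the two legs (c3 → d1 → b3) gives a lower bound of 3 + 4 = 7 moves.
A route of 7 moves achieves this: c3 → c2 → d2 → d1 → c1 → b1 → b2 → b3.
Since 7 matches the lower bound, it is optimal.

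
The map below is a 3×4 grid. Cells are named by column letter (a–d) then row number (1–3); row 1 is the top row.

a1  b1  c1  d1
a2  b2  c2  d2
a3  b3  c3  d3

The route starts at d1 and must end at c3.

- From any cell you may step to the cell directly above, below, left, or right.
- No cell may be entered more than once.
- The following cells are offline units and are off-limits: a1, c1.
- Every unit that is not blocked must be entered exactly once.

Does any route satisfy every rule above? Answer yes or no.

Cell b1 has only one open neighbour but is neither the start nor the goal, so a Hamiltonian route would have to both enter and leave it through the same neighbour — impossible without revisiting.

no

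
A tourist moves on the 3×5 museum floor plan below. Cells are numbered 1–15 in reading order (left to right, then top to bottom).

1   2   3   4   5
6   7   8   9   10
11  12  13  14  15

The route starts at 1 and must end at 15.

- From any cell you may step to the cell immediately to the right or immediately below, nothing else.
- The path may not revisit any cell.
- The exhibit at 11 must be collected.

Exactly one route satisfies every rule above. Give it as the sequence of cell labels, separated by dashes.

Moves only go right or down, so the column and row indices never decrease.
Route from 1: down 2 to 11, right 4 to 15 — 6 moves in all.
Check: all required cells visited.

1 - 6 - 11 - 12 - 13 - 14 - 15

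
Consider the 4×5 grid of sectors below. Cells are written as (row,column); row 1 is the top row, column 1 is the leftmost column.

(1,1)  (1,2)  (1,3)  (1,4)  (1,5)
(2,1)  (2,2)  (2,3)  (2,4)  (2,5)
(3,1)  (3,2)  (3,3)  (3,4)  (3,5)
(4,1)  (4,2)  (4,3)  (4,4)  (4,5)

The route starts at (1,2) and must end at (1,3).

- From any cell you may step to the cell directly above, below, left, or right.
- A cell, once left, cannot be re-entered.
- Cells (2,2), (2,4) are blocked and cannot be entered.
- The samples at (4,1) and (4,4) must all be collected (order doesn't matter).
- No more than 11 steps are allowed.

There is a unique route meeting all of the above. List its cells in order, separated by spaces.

The budget equals the shortest possible length, so every move has to be on a shortest route through the required cells.
Route from (1,2): left 1 to (1,1), down 3 to (4,1), right 3 to (4,4), up 1 to (3,4), left 1 to (3,3), up 2 to (1,3) — 11 moves in all.
Check: all required cells visited; 11 ≤ 11 moves.

(1,2) (1,1) (2,1) (3,1) (4,1) (4,2) (4,3) (4,4) (3,4) (3,3) (2,3) (1,3)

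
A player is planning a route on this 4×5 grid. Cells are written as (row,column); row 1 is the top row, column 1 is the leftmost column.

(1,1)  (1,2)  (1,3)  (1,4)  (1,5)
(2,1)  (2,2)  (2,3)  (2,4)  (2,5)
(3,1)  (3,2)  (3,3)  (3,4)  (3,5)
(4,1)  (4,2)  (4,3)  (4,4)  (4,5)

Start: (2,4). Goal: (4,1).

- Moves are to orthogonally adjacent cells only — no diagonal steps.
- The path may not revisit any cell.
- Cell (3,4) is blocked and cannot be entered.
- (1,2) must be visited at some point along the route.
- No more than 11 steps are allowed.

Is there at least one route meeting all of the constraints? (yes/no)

yes

One route that works: (2,4) → (1,4) → (1,3) → (1,2) → (2,2) → (3,2) → (4,2) → (4,1).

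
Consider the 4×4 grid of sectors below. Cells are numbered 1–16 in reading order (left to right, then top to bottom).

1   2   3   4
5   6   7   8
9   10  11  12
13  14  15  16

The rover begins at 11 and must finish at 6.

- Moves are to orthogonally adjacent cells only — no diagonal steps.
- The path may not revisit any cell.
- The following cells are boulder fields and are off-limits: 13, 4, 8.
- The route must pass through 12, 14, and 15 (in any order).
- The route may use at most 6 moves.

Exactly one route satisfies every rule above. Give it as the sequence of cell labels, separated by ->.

The budget equals the shortest possible length, so every move has to be on a shortest route through the required cells.
Route from 11: right to 12, down to 16, 2× left (reaching 14), 2× up (reaching 6) — 6 moves in all.
Check: all required cells visited; 6 ≤ 6 moves.

11 -> 12 -> 16 -> 15 -> 14 -> 10 -> 6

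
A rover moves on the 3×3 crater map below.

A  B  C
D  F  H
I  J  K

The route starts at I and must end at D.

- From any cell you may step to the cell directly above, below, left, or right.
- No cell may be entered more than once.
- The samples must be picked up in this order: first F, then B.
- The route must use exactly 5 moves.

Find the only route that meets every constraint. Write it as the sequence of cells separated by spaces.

The waypoints must appear in the order F, B, with no cell reused.
Route from I: right to J, 2× up (reaching B), left to A, down to D — 5 moves in all.
Check: order respected (F at step 2, B at step 3); 5 moves as required.

I J F B A D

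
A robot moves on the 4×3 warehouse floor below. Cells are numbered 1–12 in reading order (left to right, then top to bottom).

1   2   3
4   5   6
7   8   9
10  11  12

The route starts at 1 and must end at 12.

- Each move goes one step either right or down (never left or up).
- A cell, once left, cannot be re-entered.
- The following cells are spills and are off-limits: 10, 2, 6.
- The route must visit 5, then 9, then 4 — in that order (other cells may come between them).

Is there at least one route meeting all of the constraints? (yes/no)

no

4 lies above 9, so going from 9 to 4 would need an upward move — but moves only go right/down, so 9 cannot be visited before 4.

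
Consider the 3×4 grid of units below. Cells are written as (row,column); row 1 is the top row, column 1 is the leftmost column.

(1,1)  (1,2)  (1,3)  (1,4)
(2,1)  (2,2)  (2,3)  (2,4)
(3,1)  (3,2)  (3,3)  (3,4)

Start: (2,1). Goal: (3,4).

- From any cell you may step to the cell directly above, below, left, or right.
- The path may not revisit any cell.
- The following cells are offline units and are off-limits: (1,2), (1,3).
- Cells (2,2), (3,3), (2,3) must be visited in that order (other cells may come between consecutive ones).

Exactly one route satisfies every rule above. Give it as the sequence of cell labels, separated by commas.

The waypoints must appear in the order (2,2), (3,3), (2,3), with no cell reused.
Route from (2,1): right to (2,2), down to (3,2), right to (3,3), up to (2,3), right to (2,4), down to (3,4) — 6 moves in all.
Check: order respected ((2,2) at step 1, (3,3) at step 3, (2,3) at step 4).

(2,1), (2,2), (3,2), (3,3), (2,3), (2,4), (3,4)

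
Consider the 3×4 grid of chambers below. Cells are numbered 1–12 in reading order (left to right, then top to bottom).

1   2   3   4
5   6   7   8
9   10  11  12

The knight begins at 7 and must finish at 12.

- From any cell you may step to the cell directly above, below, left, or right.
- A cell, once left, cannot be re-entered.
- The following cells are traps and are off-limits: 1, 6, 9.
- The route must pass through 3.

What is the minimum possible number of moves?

4

Any route passes through 3 somewhere between 7 and 12. Summing Manhattan distances along the two legs (7 → 3 → 12) gives a lower bound of 1 + 3 = 4 moves.
A route of 4 moves achieves this: 7 → 3 → 4 → 8 → 12.
Since 4 matches the lower bound, it is optimal.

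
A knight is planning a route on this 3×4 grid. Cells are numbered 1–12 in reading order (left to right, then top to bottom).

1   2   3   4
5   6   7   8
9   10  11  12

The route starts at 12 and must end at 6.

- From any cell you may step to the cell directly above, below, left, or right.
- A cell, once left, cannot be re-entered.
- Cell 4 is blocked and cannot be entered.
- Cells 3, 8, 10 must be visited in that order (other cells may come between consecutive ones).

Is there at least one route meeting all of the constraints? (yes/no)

no

Ignoring the required order, 1 revisit-free route from 12 to 6 passes through all of 3, 8, and 10; the waypoint orders that occur are 8 → 3 → 10 (1) — never 3 → 8 → 10.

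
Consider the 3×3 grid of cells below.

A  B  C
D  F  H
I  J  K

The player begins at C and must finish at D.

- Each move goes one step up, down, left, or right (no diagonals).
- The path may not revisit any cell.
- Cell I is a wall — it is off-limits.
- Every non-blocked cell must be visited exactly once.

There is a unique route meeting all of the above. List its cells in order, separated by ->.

C -> H -> K -> J -> F -> B -> A -> D

Need to visit all 8 open cells exactly once, starting at C and ending at D.
Route from C: down 2 to K, left 1 to J, up 2 to B, left 1 to A, down 1 to D — 7 moves in all.
Check: all 8 open cells covered.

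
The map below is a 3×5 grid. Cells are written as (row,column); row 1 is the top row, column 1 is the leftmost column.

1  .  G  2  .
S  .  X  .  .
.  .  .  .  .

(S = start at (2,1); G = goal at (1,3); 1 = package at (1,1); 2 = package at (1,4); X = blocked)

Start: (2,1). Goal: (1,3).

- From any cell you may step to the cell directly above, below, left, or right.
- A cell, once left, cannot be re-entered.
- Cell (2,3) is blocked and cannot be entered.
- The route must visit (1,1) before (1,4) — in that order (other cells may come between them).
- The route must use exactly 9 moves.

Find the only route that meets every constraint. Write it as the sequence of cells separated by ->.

(2,1) -> (1,1) -> (1,2) -> (2,2) -> (3,2) -> (3,3) -> (3,4) -> (2,4) -> (1,4) -> (1,3)

The waypoints must appear in the order (1,1), (1,4), with no cell reused.
Route from (2,1): up to (1,1), right to (1,2), 2× down (reaching (3,2)), 2× right (reaching (3,4)), 2× up (reaching (1,4)), left to (1,3) — 9 moves in all.
Check: order respected (1 at step 1, 2 at step 8); 9 moves as required.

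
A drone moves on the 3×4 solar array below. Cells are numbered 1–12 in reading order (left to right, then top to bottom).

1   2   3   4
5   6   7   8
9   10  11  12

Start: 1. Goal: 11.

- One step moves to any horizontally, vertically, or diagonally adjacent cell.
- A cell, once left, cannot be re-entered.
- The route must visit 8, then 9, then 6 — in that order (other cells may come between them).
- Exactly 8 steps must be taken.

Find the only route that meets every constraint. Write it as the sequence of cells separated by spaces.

The waypoints must appear in the order 8, 9, 6, with no cell reused.
Route from 1: 2× right (reaching 3), down-right to 8, left to 7, down-left to 10, left to 9, up-right to 6, down-right to 11 — 8 moves in all.
Check: order respected (8 at step 3, 9 at step 6, 6 at step 7); 8 moves as required.

1 2 3 8 7 10 9 6 11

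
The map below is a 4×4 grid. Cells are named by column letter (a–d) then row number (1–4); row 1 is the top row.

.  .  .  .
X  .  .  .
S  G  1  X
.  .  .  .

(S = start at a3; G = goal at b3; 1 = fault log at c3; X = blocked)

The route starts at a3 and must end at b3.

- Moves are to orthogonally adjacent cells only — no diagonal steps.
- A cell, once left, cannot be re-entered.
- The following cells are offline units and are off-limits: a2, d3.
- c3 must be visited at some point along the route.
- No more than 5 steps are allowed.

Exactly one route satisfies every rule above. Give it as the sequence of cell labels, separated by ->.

The 5-move cap with required stops at c3 leaves no slack for detours.
Route from a3: down to a4, 2× right (reaching c4), up to c3, left to b3 — 5 moves in all.
Check: all required cells visited; 5 ≤ 5 moves.

a3 -> a4 -> b4 -> c4 -> c3 -> b3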